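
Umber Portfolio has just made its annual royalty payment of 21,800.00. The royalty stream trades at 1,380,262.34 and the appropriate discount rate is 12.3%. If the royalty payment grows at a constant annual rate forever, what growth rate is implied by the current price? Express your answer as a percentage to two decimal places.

P = D₀(1+g)/(r−g) ⇒ P(r−g) = D₀(1+g) ⇒ g(P+D₀) = P·r − D₀
g = (P·r − D₀)/(P + D₀) = (1,380,262.34×0.123 − 21,800.00) / (1,380,262.34 + 21,800.00) = 0.105539

10.55%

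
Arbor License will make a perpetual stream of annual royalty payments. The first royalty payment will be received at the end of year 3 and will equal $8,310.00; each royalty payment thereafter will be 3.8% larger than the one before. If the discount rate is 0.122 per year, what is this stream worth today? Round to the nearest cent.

Value at end of year 2: C₁ / (r − g) = $8,310.00 / (0.122 − 0.038) = $98,928.5714
Discount to today: PV = $98,928.5714 / (1 + 0.122)^2 = $98,928.5714 / 1.258884 = $78,584.34

$78584.34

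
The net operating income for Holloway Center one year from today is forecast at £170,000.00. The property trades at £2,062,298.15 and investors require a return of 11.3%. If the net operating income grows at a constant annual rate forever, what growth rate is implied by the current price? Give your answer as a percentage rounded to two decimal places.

3.06%

P = D₁/(r−g) ⇒ g = r − D₁/P = 0.113 − £170,000.00/£2,062,298.15 = 0.030568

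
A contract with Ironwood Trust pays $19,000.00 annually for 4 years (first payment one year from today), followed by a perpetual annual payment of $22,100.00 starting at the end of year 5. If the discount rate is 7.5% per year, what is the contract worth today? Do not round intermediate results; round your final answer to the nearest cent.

$284283.76

PV of 4-year annuity: $19,000.00 × [1 − (1+0.075)^−4] / 0.075 = 63637.19912
Perpetuity value at year 4: $22,100.00 / 0.075 = 294666.66667
PV of perpetuity: 294666.66667 / (1+0.075)^4 = 220646.55611
Total PV = 63637.19912 + 220646.55611 = 284283.75523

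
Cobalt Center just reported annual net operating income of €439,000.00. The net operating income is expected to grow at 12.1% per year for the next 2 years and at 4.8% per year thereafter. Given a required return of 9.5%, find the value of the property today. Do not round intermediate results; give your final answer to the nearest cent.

D_1 = 492119.00000
D_2 = 551665.39900
Terminal value at year 2: TV = D_2×(1+g_2)/(r−g_2) = 578145.33815/0.047 = 12300964.64153
P_0 = D_1/(1+r)^1 + D_2/(1+r)^2 + TV/(1+r)^2
    = 449423.74429 + 460094.99302 + 10259139.41872 = 11168658.15603

€11168658.16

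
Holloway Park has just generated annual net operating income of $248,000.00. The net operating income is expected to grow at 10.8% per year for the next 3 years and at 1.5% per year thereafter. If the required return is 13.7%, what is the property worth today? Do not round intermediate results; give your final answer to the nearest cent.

D_1 = 274784.00000
D_2 = 304460.67200
D_3 = 337342.42458
Terminal value at year 3: TV = D_3×(1+g_2)/(r−g_2) = 342402.56094/0.122 = 2806578.36840
P_0 = D_1/(1+r)^1 + D_2/(1+r)^2 + D_3/(1+r)^3 + TV/(1+r)^3
    = 241674.58223 + 235510.49878 + 229503.63470 + 1909394.99359 = 2616083.70930

$2616083.71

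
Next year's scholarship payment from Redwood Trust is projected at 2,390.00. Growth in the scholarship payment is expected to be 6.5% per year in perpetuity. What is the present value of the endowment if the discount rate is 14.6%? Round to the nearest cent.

29506.17

Growing perpetuity: P = D₁ / (r − g) = 2,390.0000 / (0.146 − 0.065) = 29,506.17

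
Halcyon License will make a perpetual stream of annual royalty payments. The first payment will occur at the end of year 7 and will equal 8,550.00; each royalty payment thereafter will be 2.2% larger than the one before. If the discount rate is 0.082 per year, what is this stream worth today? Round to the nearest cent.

88807.84

Value at end of year 6: C₁ / (r − g) = 8,550.00 / (0.082 − 0.022) = 142,500.0000
Discount to today: PV = 142,500.0000 / (1 + 0.082)^6 = 142,500.0000 / 1.604588 = 88,807.84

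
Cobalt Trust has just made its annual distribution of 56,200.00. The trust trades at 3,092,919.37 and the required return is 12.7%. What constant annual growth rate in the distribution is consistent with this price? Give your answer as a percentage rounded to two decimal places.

10.69%

P = D₀(1+g)/(r−g) ⇒ P(r−g) = D₀(1+g) ⇒ g(P+D₀) = P·r − D₀
g = (P·r − D₀)/(P + D₀) = (3,092,919.37×0.127 − 56,200.00) / (3,092,919.37 + 56,200.00) = 0.106887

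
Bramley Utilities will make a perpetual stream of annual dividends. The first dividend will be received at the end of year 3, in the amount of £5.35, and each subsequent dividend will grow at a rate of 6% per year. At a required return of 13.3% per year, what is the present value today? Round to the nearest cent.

£57.09

Value at end of year 2: C₁ / (r − g) = £5.35 / (0.133 − 0.06) = £73.2877
Discount to today: PV = £73.2877 / (1 + 0.133)^2 = £73.2877 / 1.283689 = £57.09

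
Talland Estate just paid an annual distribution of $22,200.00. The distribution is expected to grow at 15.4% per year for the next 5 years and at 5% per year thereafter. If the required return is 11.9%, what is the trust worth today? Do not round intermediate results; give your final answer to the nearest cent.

D_1 = 25618.80000
D_2 = 29564.09520
D_3 = 34116.96586
D_4 = 39370.97860
D_5 = 45434.10931
Terminal value at year 5: TV = D_5×(1+g_2)/(r−g_2) = 47705.81477/0.069 = 691388.61991
P_0 = D_1/(1+r)^1 + D_2/(1+r)^2 + D_3/(1+r)^3 + D_4/(1+r)^4 + D_5/(1+r)^5 + TV/(1+r)^5
    = 22894.36997 + 23610.45840 + 24348.94459 + 25110.52909 + 25895.93438 + 394068.56666 = 515928.80309

$515928.80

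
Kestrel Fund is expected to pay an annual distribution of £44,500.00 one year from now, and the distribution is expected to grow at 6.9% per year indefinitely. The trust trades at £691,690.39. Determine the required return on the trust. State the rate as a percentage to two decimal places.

13.33%

P = D₁/(r − g) ⇒ r = D₁/P + g = £44,500.0000/£691,690.39 + 0.069 = 0.064335 + 0.069 = 0.133335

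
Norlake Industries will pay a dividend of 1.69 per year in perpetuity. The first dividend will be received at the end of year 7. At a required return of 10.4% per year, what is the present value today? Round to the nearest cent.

Value at end of year 6: C / r = 1.69 / 0.104 = 16.2500
Discount to today: PV = 16.2500 / (1 + 0.104)^6 = 16.2500 / 1.810566 = 8.98

8.98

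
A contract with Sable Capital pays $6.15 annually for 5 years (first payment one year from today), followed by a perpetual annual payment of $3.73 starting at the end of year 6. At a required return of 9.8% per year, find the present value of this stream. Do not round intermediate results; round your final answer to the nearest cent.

PV of 5-year annuity: $6.15 × [1 − (1+0.098)^−5] / 0.098 = 23.43294
Perpetuity value at year 5: $3.73 / 0.098 = 38.06122
PV of perpetuity: 38.06122 / (1+0.098)^5 = 23.84905
Total PV = 23.43294 + 23.84905 = 47.28199

$47.28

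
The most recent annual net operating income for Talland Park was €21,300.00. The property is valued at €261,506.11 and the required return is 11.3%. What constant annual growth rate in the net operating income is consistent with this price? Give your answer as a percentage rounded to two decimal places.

2.92%

P = D₀(1+g)/(r−g) ⇒ P(r−g) = D₀(1+g) ⇒ g(P+D₀) = P·r − D₀
g = (P·r − D₀)/(P + D₀) = (€261,506.11×0.113 − €21,300.00) / (€261,506.11 + €21,300.00) = 0.029173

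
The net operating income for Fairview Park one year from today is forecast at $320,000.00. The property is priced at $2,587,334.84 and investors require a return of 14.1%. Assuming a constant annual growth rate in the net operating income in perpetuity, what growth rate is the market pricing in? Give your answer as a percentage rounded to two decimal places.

P = D₁/(r−g) ⇒ g = r − D₁/P = 0.141 − $320,000.00/$2,587,334.84 = 0.017321

1.73%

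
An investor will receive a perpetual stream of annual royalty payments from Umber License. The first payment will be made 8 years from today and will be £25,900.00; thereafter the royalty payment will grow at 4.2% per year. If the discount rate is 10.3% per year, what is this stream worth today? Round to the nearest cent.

Value at end of year 7: C₁ / (r − g) = £25,900.00 / (0.103 − 0.042) = £424,590.1639
Discount to today: PV = £424,590.1639 / (1 + 0.103)^7 = £424,590.1639 / 1.986226 = £213,767.33

£213767.33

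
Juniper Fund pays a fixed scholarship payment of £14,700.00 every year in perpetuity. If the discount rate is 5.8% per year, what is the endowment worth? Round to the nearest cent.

Level perpetuity: PV = C / r = £14,700.00 / 0.058 = £253,448.28

£253448.28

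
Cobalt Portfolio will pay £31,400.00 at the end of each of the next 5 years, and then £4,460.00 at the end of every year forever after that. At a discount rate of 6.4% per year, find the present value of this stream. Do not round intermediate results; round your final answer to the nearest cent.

PV of 5-year annuity: £31,400.00 × [1 − (1+0.064)^−5] / 0.064 = 130841.25812
Perpetuity value at year 5: £4,460.00 / 0.064 = 69687.50000
PV of perpetuity: 69687.50000 / (1+0.064)^5 = 51103.04104
Total PV = 130841.25812 + 51103.04104 = 181944.29917

£181944.30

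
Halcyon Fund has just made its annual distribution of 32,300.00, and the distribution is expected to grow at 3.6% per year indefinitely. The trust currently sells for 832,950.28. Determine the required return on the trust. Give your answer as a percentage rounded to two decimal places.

D₁ = 32,300.00 × 1.036 = 33,462.8000
P = D₁/(r − g) ⇒ r = D₁/P + g = 33,462.8000/832,950.28 + 0.036 = 0.040174 + 0.036 = 0.076174

7.62%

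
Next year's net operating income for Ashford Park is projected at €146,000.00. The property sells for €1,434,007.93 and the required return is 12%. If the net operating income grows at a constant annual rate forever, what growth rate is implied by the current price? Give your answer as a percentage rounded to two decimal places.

P = D₁/(r−g) ⇒ g = r − D₁/P = 0.12 − €146,000.00/€1,434,007.93 = 0.018187

1.82%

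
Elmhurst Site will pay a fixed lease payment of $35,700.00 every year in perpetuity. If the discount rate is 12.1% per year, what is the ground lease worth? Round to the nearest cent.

$295041.32

Level perpetuity: PV = C / r = $35,700.00 / 0.121 = $295,041.32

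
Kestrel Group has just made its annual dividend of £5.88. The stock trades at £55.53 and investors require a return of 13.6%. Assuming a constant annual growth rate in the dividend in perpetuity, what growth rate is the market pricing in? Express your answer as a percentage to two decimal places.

2.72%

P = D₀(1+g)/(r−g) ⇒ P(r−g) = D₀(1+g) ⇒ g(P+D₀) = P·r − D₀
g = (P·r − D₀)/(P + D₀) = (£55.53×0.136 − £5.88) / (£55.53 + £5.88) = 0.027228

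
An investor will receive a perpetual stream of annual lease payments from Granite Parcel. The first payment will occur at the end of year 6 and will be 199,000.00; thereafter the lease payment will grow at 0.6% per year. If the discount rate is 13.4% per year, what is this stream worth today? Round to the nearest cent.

Value at end of year 5: C₁ / (r − g) = 199,000.00 / (0.134 − 0.006) = 1,554,687.5000
Discount to today: PV = 1,554,687.5000 / (1 + 0.134)^5 = 1,554,687.5000 / 1.875276 = 829,044.48

829044.48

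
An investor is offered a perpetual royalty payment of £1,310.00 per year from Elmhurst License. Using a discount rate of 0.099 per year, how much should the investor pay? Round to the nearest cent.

£13232.32

Level perpetuity: PV = C / r = £1,310.00 / 0.099 = £13,232.32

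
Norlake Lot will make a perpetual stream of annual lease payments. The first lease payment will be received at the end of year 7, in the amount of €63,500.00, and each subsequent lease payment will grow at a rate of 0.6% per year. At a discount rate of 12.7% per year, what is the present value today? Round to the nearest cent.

€256120.81

Value at end of year 6: C₁ / (r − g) = €63,500.00 / (0.127 − 0.006) = €524,793.3884
Discount to today: PV = €524,793.3884 / (1 + 0.127)^6 = €524,793.3884 / 2.049007 = €256,120.81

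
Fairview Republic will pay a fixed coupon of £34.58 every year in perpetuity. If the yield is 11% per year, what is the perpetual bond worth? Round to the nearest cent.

£314.36

Level perpetuity: PV = C / r = £34.58 / 0.11 = £314.36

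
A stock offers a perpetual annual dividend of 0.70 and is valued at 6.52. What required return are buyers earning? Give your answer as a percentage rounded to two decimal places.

P = C/r ⇒ r = C/P = 0.70/6.52 = 0.107362

10.74%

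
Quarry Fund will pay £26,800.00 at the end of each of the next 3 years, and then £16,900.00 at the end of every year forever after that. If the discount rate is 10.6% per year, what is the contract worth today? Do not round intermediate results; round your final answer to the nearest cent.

£183796.04

PV of 3-year annuity: £26,800.00 × [1 − (1+0.106)^−3] / 0.106 = 65949.87781
Perpetuity value at year 3: £16,900.00 / 0.106 = 159433.96226
PV of perpetuity: 159433.96226 / (1+0.106)^3 = 117846.16618
Total PV = 65949.87781 + 117846.16618 = 183796.04399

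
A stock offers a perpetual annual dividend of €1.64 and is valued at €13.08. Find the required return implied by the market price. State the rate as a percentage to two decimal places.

12.54%

P = C/r ⇒ r = C/P = €1.64/€13.08 = 0.125382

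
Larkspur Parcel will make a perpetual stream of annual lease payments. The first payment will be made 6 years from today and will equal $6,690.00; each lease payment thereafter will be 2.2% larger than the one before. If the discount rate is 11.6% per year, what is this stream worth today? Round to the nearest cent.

$41112.82

Value at end of year 5: C₁ / (r − g) = $6,690.00 / (0.116 − 0.022) = $71,170.2128
Discount to today: PV = $71,170.2128 / (1 + 0.116)^5 = $71,170.2128 / 1.731095 = $41,112.82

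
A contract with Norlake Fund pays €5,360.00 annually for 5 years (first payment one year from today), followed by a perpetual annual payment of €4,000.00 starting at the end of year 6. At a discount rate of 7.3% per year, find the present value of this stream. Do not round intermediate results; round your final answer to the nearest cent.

PV of 5-year annuity: €5,360.00 × [1 − (1+0.073)^−5] / 0.073 = 21801.64798
Perpetuity value at year 5: €4,000.00 / 0.073 = 54794.52055
PV of perpetuity: 54794.52055 / (1+0.073)^5 = 38524.63400
Total PV = 21801.64798 + 38524.63400 = 60326.28198

€60326.28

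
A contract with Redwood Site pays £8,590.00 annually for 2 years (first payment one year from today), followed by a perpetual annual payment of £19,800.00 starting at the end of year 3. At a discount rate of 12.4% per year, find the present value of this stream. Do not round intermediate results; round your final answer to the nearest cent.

PV of 2-year annuity: £8,590.00 × [1 − (1+0.124)^−2] / 0.124 = 14441.59142
Perpetuity value at year 2: £19,800.00 / 0.124 = 159677.41935
PV of perpetuity: 159677.41935 / (1+0.124)^2 = 126389.46707
Total PV = 14441.59142 + 126389.46707 = 140831.05849

£140831.06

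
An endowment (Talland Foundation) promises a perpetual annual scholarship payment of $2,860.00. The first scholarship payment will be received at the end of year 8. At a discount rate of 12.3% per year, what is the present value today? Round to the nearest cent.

Value at end of year 7: C / r = $2,860.00 / 0.123 = $23,252.0325
Discount to today: PV = $23,252.0325 / (1 + 0.123)^7 = $23,252.0325 / 2.252466 = $10,322.92

$10322.92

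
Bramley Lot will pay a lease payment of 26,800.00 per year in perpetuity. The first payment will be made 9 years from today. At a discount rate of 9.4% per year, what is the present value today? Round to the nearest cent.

138953.14

Value at end of year 8: C / r = 26,800.00 / 0.094 = 285,106.3830
Discount to today: PV = 285,106.3830 / (1 + 0.094)^8 = 285,106.3830 / 2.051817 = 138,953.14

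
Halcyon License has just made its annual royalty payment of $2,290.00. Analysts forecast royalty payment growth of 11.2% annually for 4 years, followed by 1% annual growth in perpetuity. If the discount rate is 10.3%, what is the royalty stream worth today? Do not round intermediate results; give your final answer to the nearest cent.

$35039.98

D_1 = 2546.48000
D_2 = 2831.68576
D_3 = 3148.83457
D_4 = 3501.50404
Terminal value at year 4: TV = D_4×(1+g_2)/(r−g_2) = 3536.51908/0.093 = 38027.08685
P_0 = D_1/(1+r)^1 + D_2/(1+r)^2 + D_3/(1+r)^3 + D_4/(1+r)^4 + TV/(1+r)^4
    = 2308.68540 + 2327.52327 + 2346.51485 + 2365.66139 + 25691.59143 = 35039.97634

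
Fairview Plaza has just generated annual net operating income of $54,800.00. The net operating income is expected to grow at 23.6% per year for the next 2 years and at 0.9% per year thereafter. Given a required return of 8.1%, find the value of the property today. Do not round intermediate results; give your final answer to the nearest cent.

D_1 = 67732.80000
D_2 = 83717.74080
Terminal value at year 2: TV = D_2×(1+g_2)/(r−g_2) = 84471.20047/0.072 = 1173211.11760
P_0 = D_1/(1+r)^1 + D_2/(1+r)^2 + TV/(1+r)^2
    = 62657.53932 + 71641.73783 + 1003979.35375 = 1138278.63090

$1138278.63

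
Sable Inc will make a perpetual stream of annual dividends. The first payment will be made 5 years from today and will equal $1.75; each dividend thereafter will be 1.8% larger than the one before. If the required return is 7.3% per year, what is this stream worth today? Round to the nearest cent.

$24.00

Value at end of year 4: C₁ / (r − g) = $1.75 / (0.073 − 0.018) = $31.8182
Discount to today: PV = $31.8182 / (1 + 0.073)^4 = $31.8182 / 1.325558 = $24.00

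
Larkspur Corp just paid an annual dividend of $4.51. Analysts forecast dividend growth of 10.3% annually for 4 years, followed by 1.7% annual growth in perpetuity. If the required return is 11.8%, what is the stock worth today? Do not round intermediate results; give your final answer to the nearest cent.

D_1 = 4.97453
D_2 = 5.48691
D_3 = 6.05206
D_4 = 6.67542
Terminal value at year 4: TV = D_4×(1+g_2)/(r−g_2) = 6.78890/0.101 = 67.21685
P_0 = D_1/(1+r)^1 + D_2/(1+r)^2 + D_3/(1+r)^3 + D_4/(1+r)^4 + TV/(1+r)^4
    = 4.44949 + 4.38979 + 4.33090 + 4.27279 + 43.02402 = 60.46698

$60.47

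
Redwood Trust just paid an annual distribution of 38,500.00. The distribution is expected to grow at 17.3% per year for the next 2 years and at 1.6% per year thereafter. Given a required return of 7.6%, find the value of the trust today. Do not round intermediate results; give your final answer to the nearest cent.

862498.40

D_1 = 45160.50000
D_2 = 52973.26650
Terminal value at year 2: TV = D_2×(1+g_2)/(r−g_2) = 53820.83876/0.06 = 897013.97940
P_0 = D_1/(1+r)^1 + D_2/(1+r)^2 + TV/(1+r)^2
    = 41970.72491 + 45754.33115 + 774773.34078 = 862498.39684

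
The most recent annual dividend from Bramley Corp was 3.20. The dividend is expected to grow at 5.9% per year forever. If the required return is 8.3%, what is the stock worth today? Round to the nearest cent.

141.20

D₁ = D₀ × (1 + g) = 3.20 × 1.059 = 3.3888
Growing perpetuity: P = D₁ / (r − g) = 3.3888 / (0.083 − 0.059) = 141.20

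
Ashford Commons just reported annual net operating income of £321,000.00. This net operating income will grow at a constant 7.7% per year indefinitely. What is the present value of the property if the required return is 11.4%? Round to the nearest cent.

£9343702.70

D₁ = D₀ × (1 + g) = £321,000.00 × 1.077 = £345,717.0000
Growing perpetuity: P = D₁ / (r − g) = £345,717.0000 / (0.114 − 0.077) = £9,343,702.70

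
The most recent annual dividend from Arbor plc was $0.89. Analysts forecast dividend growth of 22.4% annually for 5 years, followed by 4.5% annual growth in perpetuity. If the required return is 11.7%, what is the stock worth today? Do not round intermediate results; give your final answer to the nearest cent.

$26.31

D_1 = 1.08936
D_2 = 1.33338
D_3 = 1.63205
D_4 = 1.99763
D_5 = 2.44510
Terminal value at year 5: TV = D_5×(1+g_2)/(r−g_2) = 2.55513/0.072 = 35.48795
P_0 = D_1/(1+r)^1 + D_2/(1+r)^2 + D_3/(1+r)^3 + D_4/(1+r)^4 + D_5/(1+r)^5 + TV/(1+r)^5
    = 0.97526 + 1.06868 + 1.17105 + 1.28323 + 1.40615 + 20.40869 = 26.31304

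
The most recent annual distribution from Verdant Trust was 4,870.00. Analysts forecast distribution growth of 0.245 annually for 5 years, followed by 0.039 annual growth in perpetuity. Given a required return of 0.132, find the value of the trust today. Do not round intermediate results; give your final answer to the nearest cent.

120242.31

D_1 = 6063.15000
D_2 = 7548.62175
D_3 = 9398.03408
D_4 = 11700.55243
D_5 = 14567.18777
Terminal value at year 5: TV = D_5×(1+g_2)/(r−g_2) = 15135.30810/0.093 = 162745.24834
P_0 = D_1/(1+r)^1 + D_2/(1+r)^2 + D_3/(1+r)^3 + D_4/(1+r)^4 + D_5/(1+r)^5 + TV/(1+r)^5
    = 5356.13958 + 5890.80722 + 6478.84716 + 7125.58721 + 7836.88699 + 87554.03851 = 120242.30666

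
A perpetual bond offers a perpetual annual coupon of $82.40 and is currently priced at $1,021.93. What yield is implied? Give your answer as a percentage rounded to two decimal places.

P = C/r ⇒ r = C/P = $82.40/$1,021.93 = 0.080632

8.06%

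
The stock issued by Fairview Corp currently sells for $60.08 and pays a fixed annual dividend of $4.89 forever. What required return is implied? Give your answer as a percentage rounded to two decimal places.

8.14%

P = C/r ⇒ r = C/P = $4.89/$60.08 = 0.081391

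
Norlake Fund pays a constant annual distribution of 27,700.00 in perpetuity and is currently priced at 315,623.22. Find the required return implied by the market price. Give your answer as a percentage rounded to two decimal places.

P = C/r ⇒ r = C/P = 27,700.00/315,623.22 = 0.087763

8.78%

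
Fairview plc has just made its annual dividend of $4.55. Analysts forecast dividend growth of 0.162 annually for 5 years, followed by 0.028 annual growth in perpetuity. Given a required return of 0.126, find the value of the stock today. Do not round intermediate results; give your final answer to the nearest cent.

$80.89

D_1 = 5.28710
D_2 = 6.14361
D_3 = 7.13888
D_4 = 8.29537
D_5 = 9.63922
Terminal value at year 5: TV = D_5×(1+g_2)/(r−g_2) = 9.90912/0.098 = 101.11348
P_0 = D_1/(1+r)^1 + D_2/(1+r)^2 + D_3/(1+r)^3 + D_4/(1+r)^4 + D_5/(1+r)^5 + TV/(1+r)^5
    = 4.69547 + 4.84559 + 5.00051 + 5.16039 + 5.32537 + 55.86208 = 80.88942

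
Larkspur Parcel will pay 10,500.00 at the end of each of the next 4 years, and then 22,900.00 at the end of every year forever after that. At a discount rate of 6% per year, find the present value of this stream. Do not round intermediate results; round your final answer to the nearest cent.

338699.36

PV of 4-year annuity: 10,500.00 × [1 − (1+0.06)^−4] / 0.06 = 36383.60893
Perpetuity value at year 4: 22,900.00 / 0.06 = 381666.66667
PV of perpetuity: 381666.66667 / (1+0.06)^4 = 302315.74814
Total PV = 36383.60893 + 302315.74814 = 338699.35707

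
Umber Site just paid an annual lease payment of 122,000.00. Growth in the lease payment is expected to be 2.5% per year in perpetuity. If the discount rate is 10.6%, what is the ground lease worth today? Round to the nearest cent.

D₁ = D₀ × (1 + g) = 122,000.00 × 1.025 = 125,050.0000
Growing perpetuity: P = D₁ / (r − g) = 125,050.0000 / (0.106 − 0.025) = 1,543,827.16

1543827.16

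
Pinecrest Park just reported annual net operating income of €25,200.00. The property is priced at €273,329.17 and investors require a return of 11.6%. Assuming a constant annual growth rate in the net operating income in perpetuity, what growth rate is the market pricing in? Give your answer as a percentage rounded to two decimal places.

2.18%

P = D₀(1+g)/(r−g) ⇒ P(r−g) = D₀(1+g) ⇒ g(P+D₀) = P·r − D₀
g = (P·r − D₀)/(P + D₀) = (€273,329.17×0.116 − €25,200.00) / (€273,329.17 + €25,200.00) = 0.021794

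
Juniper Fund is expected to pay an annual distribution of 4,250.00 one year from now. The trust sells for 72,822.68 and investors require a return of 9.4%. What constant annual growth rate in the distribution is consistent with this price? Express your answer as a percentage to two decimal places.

3.56%

P = D₁/(r−g) ⇒ g = r − D₁/P = 0.094 − 4,250.00/72,822.68 = 0.035639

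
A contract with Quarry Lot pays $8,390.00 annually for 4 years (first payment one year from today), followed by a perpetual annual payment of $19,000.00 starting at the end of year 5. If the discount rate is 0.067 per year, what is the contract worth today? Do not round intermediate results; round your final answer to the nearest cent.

$247399.04

PV of 4-year annuity: $8,390.00 × [1 − (1+0.067)^−4] / 0.067 = 28612.23481
Perpetuity value at year 4: $19,000.00 / 0.067 = 283582.08955
PV of perpetuity: 283582.08955 / (1+0.067)^4 = 218786.80215
Total PV = 28612.23481 + 218786.80215 = 247399.03695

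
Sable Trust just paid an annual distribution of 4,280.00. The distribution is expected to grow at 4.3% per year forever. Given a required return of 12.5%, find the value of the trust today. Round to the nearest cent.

D₁ = D₀ × (1 + g) = 4,280.00 × 1.043 = 4,464.0400
Growing perpetuity: P = D₁ / (r − g) = 4,464.0400 / (0.125 − 0.043) = 54,439.51

54439.51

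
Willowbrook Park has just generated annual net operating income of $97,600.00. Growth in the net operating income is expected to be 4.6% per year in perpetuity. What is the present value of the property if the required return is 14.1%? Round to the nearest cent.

$1074627.37

D₁ = D₀ × (1 + g) = $97,600.00 × 1.046 = $102,089.6000
Growing perpetuity: P = D₁ / (r − g) = $102,089.6000 / (0.141 − 0.046) = $1,074,627.37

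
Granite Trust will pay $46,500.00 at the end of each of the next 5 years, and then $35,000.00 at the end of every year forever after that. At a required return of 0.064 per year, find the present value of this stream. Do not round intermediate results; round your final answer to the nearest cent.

PV of 5-year annuity: $46,500.00 × [1 − (1+0.064)^−5] / 0.064 = 193761.73576
Perpetuity value at year 5: $35,000.00 / 0.064 = 546875.00000
PV of perpetuity: 546875.00000 / (1+0.064)^5 = 401032.83330
Total PV = 193761.73576 + 401032.83330 = 594794.56906

$594794.57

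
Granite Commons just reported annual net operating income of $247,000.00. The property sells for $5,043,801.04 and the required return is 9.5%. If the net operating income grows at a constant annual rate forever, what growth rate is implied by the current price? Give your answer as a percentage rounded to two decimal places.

P = D₀(1+g)/(r−g) ⇒ P(r−g) = D₀(1+g) ⇒ g(P+D₀) = P·r − D₀
g = (P·r − D₀)/(P + D₀) = ($5,043,801.04×0.095 − $247,000.00) / ($5,043,801.04 + $247,000.00) = 0.043880

4.39%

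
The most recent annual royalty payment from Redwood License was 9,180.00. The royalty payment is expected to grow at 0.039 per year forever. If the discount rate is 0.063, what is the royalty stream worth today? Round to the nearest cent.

397417.50

D₁ = D₀ × (1 + g) = 9,180.00 × 1.039 = 9,538.0200
Growing perpetuity: P = D₁ / (r − g) = 9,538.0200 / (0.063 − 0.039) = 397,417.50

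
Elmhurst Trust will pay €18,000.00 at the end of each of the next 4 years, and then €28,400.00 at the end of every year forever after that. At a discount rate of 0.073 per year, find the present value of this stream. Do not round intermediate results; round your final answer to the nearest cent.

€354051.37

PV of 4-year annuity: €18,000.00 × [1 − (1+0.073)^−4] / 0.073 = 60559.14722
Perpetuity value at year 4: €28,400.00 / 0.073 = 389041.09589
PV of perpetuity: 389041.09589 / (1+0.073)^4 = 293492.21917
Total PV = 60559.14722 + 293492.21917 = 354051.36639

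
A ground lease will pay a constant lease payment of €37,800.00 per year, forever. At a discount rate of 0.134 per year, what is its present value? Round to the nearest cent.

Level perpetuity: PV = C / r = €37,800.00 / 0.134 = €282,089.55

€282089.55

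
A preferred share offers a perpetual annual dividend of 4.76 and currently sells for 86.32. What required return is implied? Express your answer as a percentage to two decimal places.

5.51%

P = C/r ⇒ r = C/P = 4.76/86.32 = 0.055144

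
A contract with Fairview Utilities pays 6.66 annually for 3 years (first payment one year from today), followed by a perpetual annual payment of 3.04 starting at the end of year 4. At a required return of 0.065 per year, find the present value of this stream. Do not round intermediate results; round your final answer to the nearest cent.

56.36

PV of 3-year annuity: 6.66 × [1 − (1+0.065)^−3] / 0.065 = 17.63885
Perpetuity value at year 3: 3.04 / 0.065 = 46.76923
PV of perpetuity: 46.76923 / (1+0.065)^3 = 38.71787
Total PV = 17.63885 + 38.71787 = 56.35671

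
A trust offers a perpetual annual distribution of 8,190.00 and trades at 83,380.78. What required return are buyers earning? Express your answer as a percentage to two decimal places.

9.82%

P = C/r ⇒ r = C/P = 8,190.00/83,380.78 = 0.098224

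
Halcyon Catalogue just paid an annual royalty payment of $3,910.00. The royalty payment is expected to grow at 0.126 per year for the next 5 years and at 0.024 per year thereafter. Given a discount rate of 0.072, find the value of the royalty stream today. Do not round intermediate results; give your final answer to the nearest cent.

$129358.66

D_1 = 4402.66000
D_2 = 4957.39516
D_3 = 5582.02695
D_4 = 6285.36235
D_5 = 7077.31800
Terminal value at year 5: TV = D_5×(1+g_2)/(r−g_2) = 7247.17363/0.048 = 150982.78403
P_0 = D_1/(1+r)^1 + D_2/(1+r)^2 + D_3/(1+r)^3 + D_4/(1+r)^4 + D_5/(1+r)^5 + TV/(1+r)^5
    = 4106.95896 + 4313.83935 + 4531.14096 + 4759.38873 + 4999.13406 + 106648.19327 = 129358.65533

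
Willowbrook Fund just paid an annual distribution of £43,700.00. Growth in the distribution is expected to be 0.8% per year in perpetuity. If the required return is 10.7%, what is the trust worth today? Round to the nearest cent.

£444945.45

D₁ = D₀ × (1 + g) = £43,700.00 × 1.008 = £44,049.6000
Growing perpetuity: P = D₁ / (r − g) = £44,049.6000 / (0.107 − 0.008) = £444,945.45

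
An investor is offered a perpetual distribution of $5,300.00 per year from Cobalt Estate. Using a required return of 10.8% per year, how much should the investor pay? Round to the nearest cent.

Level perpetuity: PV = C / r = $5,300.00 / 0.108 = $49,074.07

$49074.07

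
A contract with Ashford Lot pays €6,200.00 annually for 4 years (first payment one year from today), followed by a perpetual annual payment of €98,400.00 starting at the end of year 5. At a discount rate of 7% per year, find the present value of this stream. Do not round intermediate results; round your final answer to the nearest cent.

PV of 4-year annuity: €6,200.00 × [1 − (1+0.07)^−4] / 0.07 = 21000.70979
Perpetuity value at year 4: €98,400.00 / 0.07 = 1405714.28571
PV of perpetuity: 1405714.28571 / (1+0.07)^4 = 1072412.69808
Total PV = 21000.70979 + 1072412.69808 = 1093413.40787

€1093413.41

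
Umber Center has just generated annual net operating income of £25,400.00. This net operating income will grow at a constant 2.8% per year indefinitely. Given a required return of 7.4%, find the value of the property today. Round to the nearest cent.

£567634.78

D₁ = D₀ × (1 + g) = £25,400.00 × 1.028 = £26,111.2000
Growing perpetuity: P = D₁ / (r − g) = £26,111.2000 / (0.074 − 0.028) = £567,634.78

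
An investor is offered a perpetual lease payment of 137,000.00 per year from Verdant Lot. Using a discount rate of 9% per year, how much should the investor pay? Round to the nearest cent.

1522222.22

Level perpetuity: PV = C / r = 137,000.00 / 0.09 = 1,522,222.22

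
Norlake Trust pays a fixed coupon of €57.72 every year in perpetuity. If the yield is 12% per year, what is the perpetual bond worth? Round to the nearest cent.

€481.00

Level perpetuity: PV = C / r = €57.72 / 0.12 = €481.00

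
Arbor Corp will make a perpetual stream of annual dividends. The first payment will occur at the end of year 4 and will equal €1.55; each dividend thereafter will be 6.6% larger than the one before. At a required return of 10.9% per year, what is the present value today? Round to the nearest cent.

€26.43

Value at end of year 3: C₁ / (r − g) = €1.55 / (0.109 − 0.066) = €36.0465
Discount to today: PV = €36.0465 / (1 + 0.109)^3 = €36.0465 / 1.363938 = €26.43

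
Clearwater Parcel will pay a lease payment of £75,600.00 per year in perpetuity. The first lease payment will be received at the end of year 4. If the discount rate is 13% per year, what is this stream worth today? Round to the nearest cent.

£403035.33

Value at end of year 3: C / r = £75,600.00 / 0.13 = £581,538.4615
Discount to today: PV = £581,538.4615 / (1 + 0.13)^3 = £581,538.4615 / 1.442897 = £403,035.33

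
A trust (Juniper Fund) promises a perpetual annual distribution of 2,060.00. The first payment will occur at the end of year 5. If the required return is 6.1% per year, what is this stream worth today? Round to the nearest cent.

Value at end of year 4: C / r = 2,060.00 / 0.061 = 33,770.4918
Discount to today: PV = 33,770.4918 / (1 + 0.061)^4 = 33,770.4918 / 1.267248 = 26,648.69

26648.69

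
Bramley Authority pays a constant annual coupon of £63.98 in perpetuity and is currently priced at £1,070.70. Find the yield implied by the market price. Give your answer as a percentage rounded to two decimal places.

5.98%

P = C/r ⇒ r = C/P = £63.98/£1,070.70 = 0.059755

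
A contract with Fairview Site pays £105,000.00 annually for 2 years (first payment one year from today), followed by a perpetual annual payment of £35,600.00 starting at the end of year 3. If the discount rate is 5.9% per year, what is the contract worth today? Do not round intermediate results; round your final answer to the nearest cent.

PV of 2-year annuity: £105,000.00 × [1 − (1+0.059)^−2] / 0.059 = 192776.33772
Perpetuity value at year 2: £35,600.00 / 0.059 = 603389.83051
PV of perpetuity: 603389.83051 / (1+0.059)^2 = 538029.47220
Total PV = 192776.33772 + 538029.47220 = 730805.80991

£730805.81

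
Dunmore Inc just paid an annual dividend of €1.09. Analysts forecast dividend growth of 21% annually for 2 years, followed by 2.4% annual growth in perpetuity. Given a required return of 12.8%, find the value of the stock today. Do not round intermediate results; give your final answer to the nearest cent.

€14.77

D_1 = 1.31890
D_2 = 1.59587
Terminal value at year 2: TV = D_2×(1+g_2)/(r−g_2) = 1.63417/0.104 = 15.71317
P_0 = D_1/(1+r)^1 + D_2/(1+r)^2 + TV/(1+r)^2
    = 1.16924 + 1.25424 + 12.34939 = 14.77287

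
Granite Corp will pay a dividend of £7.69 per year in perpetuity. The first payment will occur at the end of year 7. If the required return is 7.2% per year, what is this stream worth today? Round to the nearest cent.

£70.38

Value at end of year 6: C / r = £7.69 / 0.072 = £106.8056
Discount to today: PV = £106.8056 / (1 + 0.072)^6 = £106.8056 / 1.517640 = £70.38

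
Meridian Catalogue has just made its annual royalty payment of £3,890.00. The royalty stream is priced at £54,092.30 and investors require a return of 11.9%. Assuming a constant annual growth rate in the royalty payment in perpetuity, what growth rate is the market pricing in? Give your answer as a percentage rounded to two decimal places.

P = D₀(1+g)/(r−g) ⇒ P(r−g) = D₀(1+g) ⇒ g(P+D₀) = P·r − D₀
g = (P·r − D₀)/(P + D₀) = (£54,092.30×0.119 − £3,890.00) / (£54,092.30 + £3,890.00) = 0.043927

4.39%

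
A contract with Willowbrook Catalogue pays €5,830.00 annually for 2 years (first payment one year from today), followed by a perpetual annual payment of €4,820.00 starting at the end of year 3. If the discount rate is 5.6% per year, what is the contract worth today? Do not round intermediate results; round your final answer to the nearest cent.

PV of 2-year annuity: €5,830.00 × [1 − (1+0.056)^−2] / 0.056 = 10748.89520
Perpetuity value at year 2: €4,820.00 / 0.056 = 86071.42857
PV of perpetuity: 86071.42857 / (1+0.056)^2 = 77184.69189
Total PV = 10748.89520 + 77184.69189 = 87933.58709

€87933.59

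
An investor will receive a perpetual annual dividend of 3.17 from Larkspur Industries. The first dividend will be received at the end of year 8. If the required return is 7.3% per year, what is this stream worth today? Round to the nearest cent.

26.52

Value at end of year 7: C / r = 3.17 / 0.073 = 43.4247
Discount to today: PV = 43.4247 / (1 + 0.073)^7 = 43.4247 / 1.637563 = 26.52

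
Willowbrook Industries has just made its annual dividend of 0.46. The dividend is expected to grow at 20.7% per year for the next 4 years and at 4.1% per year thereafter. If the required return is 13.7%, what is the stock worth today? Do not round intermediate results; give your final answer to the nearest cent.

D_1 = 0.55522
D_2 = 0.67015
D_3 = 0.80887
D_4 = 0.97631
Terminal value at year 4: TV = D_4×(1+g_2)/(r−g_2) = 1.01634/0.096 = 10.58684
P_0 = D_1/(1+r)^1 + D_2/(1+r)^2 + D_3/(1+r)^3 + D_4/(1+r)^4 + TV/(1+r)^4
    = 0.48832 + 0.51838 + 0.55030 + 0.58418 + 6.33468 = 8.47586

8.48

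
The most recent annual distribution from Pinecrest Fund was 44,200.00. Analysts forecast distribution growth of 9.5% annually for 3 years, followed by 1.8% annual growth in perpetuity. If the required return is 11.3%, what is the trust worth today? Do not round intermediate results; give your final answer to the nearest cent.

D_1 = 48399.00000
D_2 = 52996.90500
D_3 = 58031.61098
Terminal value at year 3: TV = D_3×(1+g_2)/(r−g_2) = 59076.17997/0.095 = 621854.52603
P_0 = D_1/(1+r)^1 + D_2/(1+r)^2 + D_3/(1+r)^3 + TV/(1+r)^3
    = 43485.17520 + 42781.91091 + 42090.02017 + 451027.79509 = 579384.90138

579384.90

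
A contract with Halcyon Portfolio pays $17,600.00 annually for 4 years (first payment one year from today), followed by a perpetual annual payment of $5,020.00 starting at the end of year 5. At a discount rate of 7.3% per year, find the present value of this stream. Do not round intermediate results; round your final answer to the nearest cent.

PV of 4-year annuity: $17,600.00 × [1 − (1+0.073)^−4] / 0.073 = 59213.38839
Perpetuity value at year 4: $5,020.00 / 0.073 = 68767.12329
PV of perpetuity: 68767.12329 / (1+0.073)^4 = 51877.85001
Total PV = 59213.38839 + 51877.85001 = 111091.23840

$111091.24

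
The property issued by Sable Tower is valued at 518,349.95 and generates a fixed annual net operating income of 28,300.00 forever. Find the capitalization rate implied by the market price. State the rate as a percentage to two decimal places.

P = C/r ⇒ r = C/P = 28,300.00/518,349.95 = 0.054596

5.46%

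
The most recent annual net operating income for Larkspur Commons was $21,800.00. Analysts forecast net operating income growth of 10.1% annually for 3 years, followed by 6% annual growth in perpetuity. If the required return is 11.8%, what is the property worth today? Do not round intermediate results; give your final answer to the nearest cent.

$443945.41

D_1 = 24001.80000
D_2 = 26425.98180
D_3 = 29095.00596
Terminal value at year 3: TV = D_3×(1+g_2)/(r−g_2) = 30840.70632/0.058 = 531736.31585
P_0 = D_1/(1+r)^1 + D_2/(1+r)^2 + D_3/(1+r)^3 + TV/(1+r)^3
    = 21468.51521 + 21142.07088 + 20820.59037 + 380514.23784 = 443945.41430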